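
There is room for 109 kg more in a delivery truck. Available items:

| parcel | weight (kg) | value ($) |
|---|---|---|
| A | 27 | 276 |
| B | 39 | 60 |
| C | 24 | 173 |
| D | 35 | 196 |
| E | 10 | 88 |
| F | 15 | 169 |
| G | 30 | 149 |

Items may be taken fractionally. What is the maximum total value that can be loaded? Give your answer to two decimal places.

Sort by value per unit weight and fill in that order.
Ratios (sorted): F 11.27, A 10.22, E 8.80, C 7.21, D 5.60, G 4.97, B 1.54
take F (15 @ 169); take A (27 @ 276); take E (10 @ 88); take C (24 @ 173); take 33/35 of D → 184.80. Capacity used 109/109.
Total value = 890.80

890.80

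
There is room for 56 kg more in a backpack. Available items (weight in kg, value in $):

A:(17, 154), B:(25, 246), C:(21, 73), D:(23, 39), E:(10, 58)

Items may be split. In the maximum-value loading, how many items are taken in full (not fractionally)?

Order: B (246/25=9.84) > A (154/17=9.06) > E (58/10=5.80) > C (73/21=3.48) > D (39/23=1.70)
Fill: take B (25 @ 246) → take A (17 @ 154) → take E (10 @ 58) → take 4/21 of C → 13.90; 56/56 used.
3 item(s) taken whole; one partial (take 4/21 of C).

3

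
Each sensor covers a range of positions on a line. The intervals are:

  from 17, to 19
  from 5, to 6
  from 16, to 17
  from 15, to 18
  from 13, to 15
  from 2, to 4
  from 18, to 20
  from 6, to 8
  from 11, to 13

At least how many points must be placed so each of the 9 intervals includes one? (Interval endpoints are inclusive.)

5

Sort by right endpoint; whenever an interval is uncovered, place a point at its right end.
Sorted: [2,4] [5,6] [6,8] [11,13] [13,15] [16,17] [15,18] [17,19] [18,20]
{[2,4]} hit by 4; {[5,6],[6,8]} hit by 6; {[11,13],[13,15]} hit by 13; {[16,17],[15,18],[17,19]} hit by 17; {[18,20]} hit by 20.
Points: 4, 6, 13, 17, 20 (5 total).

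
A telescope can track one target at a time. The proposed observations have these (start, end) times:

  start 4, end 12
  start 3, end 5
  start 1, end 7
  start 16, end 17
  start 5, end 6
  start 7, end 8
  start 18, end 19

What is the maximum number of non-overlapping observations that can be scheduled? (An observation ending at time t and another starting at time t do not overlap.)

5

By end time: (3,5), (5,6), (1,7), (7,8), (4,12), (16,17), (18,19).
Pick (3,5); next start ≥ 5 → (5,6); next start ≥ 6 → (7,8); next start ≥ 8 → (16,17); next start ≥ 17 → (18,19).
Selected 5 observations.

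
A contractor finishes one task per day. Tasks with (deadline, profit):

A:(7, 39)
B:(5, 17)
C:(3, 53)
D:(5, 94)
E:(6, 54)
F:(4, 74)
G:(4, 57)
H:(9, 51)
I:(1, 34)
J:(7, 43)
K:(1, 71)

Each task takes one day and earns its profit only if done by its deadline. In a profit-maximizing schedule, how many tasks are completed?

8

Sort by profit descending; place each in the latest free slot ≤ its deadline.
By profit: D(d5,94), F(d4,74), K(d1,71), G(d4,57), E(d6,54), C(d3,53), H(d9,51), J(d7,43), A(d7,39), I(d1,34), B(d5,17)
D→slot 5; F→slot 4; K→slot 1; G→slot 3; E→slot 6; C→slot 2; H→slot 9; J→slot 7; A skipped; I skipped; B skipped.
8 of 11 scheduled.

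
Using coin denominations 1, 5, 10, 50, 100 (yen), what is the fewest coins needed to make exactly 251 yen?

Use the largest denomination that fits, subtract, and repeat.
251 − 2×100→51 − 1×50→1 − 1×1→0
Total coins = 2 + 1 + 1 = 4

4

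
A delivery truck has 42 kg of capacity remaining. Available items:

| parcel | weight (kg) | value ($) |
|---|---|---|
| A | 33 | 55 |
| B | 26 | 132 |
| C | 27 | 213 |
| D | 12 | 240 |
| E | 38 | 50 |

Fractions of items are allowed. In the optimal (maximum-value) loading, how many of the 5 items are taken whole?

Ratios (sorted): D 20.00, C 7.89, B 5.08, A 1.67, E 1.32
take D (12 @ 240); take C (27 @ 213); take 3/26 of B → 15.23. Capacity used 42/42.
2 item(s) taken whole; one partial (take 3/26 of B).

2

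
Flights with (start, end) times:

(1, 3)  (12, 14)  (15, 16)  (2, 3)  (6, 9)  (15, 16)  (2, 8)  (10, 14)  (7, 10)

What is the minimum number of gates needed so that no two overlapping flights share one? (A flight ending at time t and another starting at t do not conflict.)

3

Events (time:±→running): 1:+→1 2:+→2 2:+→3 … peak 3.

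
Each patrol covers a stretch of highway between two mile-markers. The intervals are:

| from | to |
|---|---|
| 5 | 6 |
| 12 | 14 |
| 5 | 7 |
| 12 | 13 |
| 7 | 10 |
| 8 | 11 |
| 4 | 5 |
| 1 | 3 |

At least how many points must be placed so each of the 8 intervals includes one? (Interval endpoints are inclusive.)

Sorted: [1,3] [4,5] [5,6] [5,7] [7,10] [8,11] [12,13] [12,14]
{[1,3]} hit by 3; {[4,5],[5,6],[5,7]} hit by 5; {[7,10],[8,11]} hit by 10; {[12,13],[12,14]} hit by 13.
Points: 3, 5, 10, 13 (4 total).

4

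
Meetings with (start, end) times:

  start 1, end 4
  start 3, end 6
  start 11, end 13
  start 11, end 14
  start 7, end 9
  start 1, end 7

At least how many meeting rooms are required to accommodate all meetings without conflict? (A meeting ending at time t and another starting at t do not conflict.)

3

Count concurrent intervals with a sweep; the peak is the room count.
Events (time:±→running): 1:+→1 1:+→2 3:+→3 … peak 3.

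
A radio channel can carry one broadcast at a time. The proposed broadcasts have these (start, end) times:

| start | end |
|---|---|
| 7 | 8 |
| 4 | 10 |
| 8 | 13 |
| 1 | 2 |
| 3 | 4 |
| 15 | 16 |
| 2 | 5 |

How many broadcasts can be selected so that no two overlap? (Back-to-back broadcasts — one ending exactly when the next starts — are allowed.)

Order by finish time; keep every interval that doesn't clash with the previous kept one.
By end time: (1,2), (3,4), (2,5), (7,8), (4,10), (8,13), (15,16).
Pick (1,2); next start ≥ 2 → (3,4); next start ≥ 4 → (7,8); next start ≥ 8 → (8,13); next start ≥ 13 → (15,16).
Selected 5 broadcasts.

5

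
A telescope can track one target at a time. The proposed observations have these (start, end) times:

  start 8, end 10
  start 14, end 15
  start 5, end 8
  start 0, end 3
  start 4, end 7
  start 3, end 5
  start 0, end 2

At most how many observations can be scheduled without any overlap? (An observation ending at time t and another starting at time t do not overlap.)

5

Sort by end time and greedily take each interval whose start is ≥ the last chosen end.
Sorted by end: (0,2)  (0,3)  (3,5)  (4,7)  (5,8)  (8,10)  (14,15)
take (0,2); take (3,5); take (5,8); take (8,10); take (14,15).
Selected 5 observations.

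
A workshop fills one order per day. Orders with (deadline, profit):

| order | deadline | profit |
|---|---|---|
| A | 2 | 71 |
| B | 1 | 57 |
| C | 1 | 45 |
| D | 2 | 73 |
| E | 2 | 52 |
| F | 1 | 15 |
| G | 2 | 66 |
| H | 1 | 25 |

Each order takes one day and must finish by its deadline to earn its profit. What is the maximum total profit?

By profit: D(d2,73), A(d2,71), G(d2,66), B(d1,57), E(d2,52), C(d1,45), H(d1,25), F(d1,15)
D→slot 2; A→slot 1; G skipped; B skipped; E skipped; C skipped; H skipped; F skipped.
Profit = 71 + 73 = 144

144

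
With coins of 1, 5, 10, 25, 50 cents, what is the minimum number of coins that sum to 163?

7

163 − 3×50→13 − 1×10→3 − 3×1→0
Total coins = 3 + 1 + 3 = 7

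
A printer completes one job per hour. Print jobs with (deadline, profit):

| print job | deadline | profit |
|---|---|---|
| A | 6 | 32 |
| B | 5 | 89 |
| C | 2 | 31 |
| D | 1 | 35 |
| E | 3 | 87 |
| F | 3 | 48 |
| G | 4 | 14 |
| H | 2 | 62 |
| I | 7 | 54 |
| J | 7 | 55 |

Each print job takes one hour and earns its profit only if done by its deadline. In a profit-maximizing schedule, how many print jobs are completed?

7

Take jobs in profit order; each goes to the latest open slot no later than its deadline.
By profit: B(d5,89), E(d3,87), H(d2,62), J(d7,55), I(d7,54), F(d3,48), D(d1,35), A(d6,32), C(d2,31), G(d4,14)
B→slot 5; E→slot 3; H→slot 2; J→slot 7; I→slot 6; F→slot 1; D skipped; A→slot 4; C skipped; G skipped.
7 of 10 scheduled.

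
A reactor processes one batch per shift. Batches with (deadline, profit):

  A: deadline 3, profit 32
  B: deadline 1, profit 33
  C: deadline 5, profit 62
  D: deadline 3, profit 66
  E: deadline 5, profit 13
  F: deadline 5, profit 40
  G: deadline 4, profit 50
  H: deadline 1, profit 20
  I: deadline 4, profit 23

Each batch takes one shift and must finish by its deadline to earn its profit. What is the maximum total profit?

251

Take jobs in profit order; each goes to the latest open slot no later than its deadline.
By profit: D(d3,66), C(d5,62), G(d4,50), F(d5,40), B(d1,33), A(d3,32), I(d4,23), H(d1,20), E(d5,13)
D→slot 3; C→slot 5; G→slot 4; F→slot 2; B→slot 1; A skipped; I skipped; H skipped; E skipped.
Profit = 33 + 40 + 66 + 50 + 62 = 251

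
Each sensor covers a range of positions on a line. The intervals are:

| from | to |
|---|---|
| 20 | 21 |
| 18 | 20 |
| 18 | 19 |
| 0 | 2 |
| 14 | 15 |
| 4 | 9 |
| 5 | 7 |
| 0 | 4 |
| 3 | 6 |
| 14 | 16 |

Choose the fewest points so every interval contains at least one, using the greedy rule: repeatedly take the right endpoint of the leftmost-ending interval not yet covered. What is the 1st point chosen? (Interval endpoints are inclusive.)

2

Sorted: [0,2] [0,4] [3,6] [5,7] [4,9] [14,15] [14,16] [18,19] [18,20] [20,21]
{[0,2],[0,4]} hit by 2; {[3,6],[5,7],[4,9]} hit by 6; {[14,15],[14,16]} hit by 15; {[18,19],[18,20]} hit by 19; {[20,21]} hit by 21.
Points: 2, 6, 15, 19, 21 (5 total).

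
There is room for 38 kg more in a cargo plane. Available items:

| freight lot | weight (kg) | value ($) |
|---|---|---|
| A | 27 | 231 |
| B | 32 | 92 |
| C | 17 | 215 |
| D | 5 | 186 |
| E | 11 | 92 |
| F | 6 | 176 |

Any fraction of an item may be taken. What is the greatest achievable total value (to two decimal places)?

662.56

Sort by value per unit weight and fill in that order.
Ratios (sorted): D 37.20, F 29.33, C 12.65, A 8.56, E 8.36, B 2.88
take D (5 @ 186); take F (6 @ 176); take C (17 @ 215); take 10/27 of A → 85.56. Capacity used 38/38.
Total value = 662.56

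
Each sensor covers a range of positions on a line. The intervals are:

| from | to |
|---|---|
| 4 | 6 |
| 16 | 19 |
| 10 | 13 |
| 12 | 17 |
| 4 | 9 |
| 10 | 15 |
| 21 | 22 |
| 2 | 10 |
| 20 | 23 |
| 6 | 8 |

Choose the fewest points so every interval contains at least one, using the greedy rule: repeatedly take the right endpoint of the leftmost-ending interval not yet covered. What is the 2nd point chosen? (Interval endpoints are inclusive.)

By right end: [4,6]  [6,8]  [4,9]  [2,10]  [10,13]  [10,15]  [12,17]  [16,19]  [21,22]  [20,23]
[4,6] uncovered → point at 6; [10,13] uncovered → point at 13; [16,19] uncovered → point at 19; [21,22] uncovered → point at 22.
Points: 6, 13, 19, 22 (4 total).

13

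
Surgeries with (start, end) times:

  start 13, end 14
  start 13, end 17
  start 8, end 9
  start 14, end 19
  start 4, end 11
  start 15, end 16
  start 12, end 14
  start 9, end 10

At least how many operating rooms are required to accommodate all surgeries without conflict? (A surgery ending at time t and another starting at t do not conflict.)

Count concurrent intervals with a sweep; the peak is the room count.
starts: [4, 8, 9, 12, 13, 13, 14, 15]
ends:   [9, 10, 11, 14, 14, 16, 17, 19]
s4→1 s8→2 e9→1 s9→2 e10→1 e11→0 s12→1 s13→2 s13→3  — peak 3.

3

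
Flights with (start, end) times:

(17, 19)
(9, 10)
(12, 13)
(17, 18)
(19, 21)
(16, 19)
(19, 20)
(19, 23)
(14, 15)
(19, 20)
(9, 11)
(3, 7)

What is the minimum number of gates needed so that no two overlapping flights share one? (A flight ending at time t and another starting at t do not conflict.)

starts: [3, 9, 9, 12, 14, 16, 17, 17, 19, 19, 19, 19]
ends:   [7, 10, 11, 13, 15, 18, 19, 19, 20, 20, 21, 23]
s3→1 e7→0 s9→1 s9→2 e10→1 e11→0 s12→1 e13→0 s14→1 e15→0 s16→1 s17→2 s17→3 e18→2 e19→1 e19→0 s19→1 s19→2 s19→3 s19→4  — peak 4.

4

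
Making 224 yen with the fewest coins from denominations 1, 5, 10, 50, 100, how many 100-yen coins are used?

Use the largest denomination that fits, subtract, and repeat.
224 = 2×100 + 2×10 + 4×1
Count of 100: 2

2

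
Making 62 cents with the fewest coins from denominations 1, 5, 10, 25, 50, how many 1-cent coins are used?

Greedy: take as many of the largest coin as possible, then repeat with the remainder.
62 = 1×50 + 1×10 + 2×1
Count of 1: 2

2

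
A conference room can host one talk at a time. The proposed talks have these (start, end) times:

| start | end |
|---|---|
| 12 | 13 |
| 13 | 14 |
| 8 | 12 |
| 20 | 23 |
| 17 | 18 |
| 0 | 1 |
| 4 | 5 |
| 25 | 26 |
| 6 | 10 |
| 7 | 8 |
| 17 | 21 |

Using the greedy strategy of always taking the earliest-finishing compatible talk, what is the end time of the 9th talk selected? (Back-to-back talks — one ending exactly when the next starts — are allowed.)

26

Sorted by end: (0,1)  (4,5)  (7,8)  (6,10)  (8,12)  (12,13)  (13,14)  (17,18)  (17,21)  (20,23)  (25,26)
take (0,1); take (4,5); take (7,8); skip (6,10); take (8,12); take (12,13); take (13,14); take (17,18); take (20,23); take (25,26).
Selected: (0,1) (4,5) (7,8) (8,12) (12,13) (13,14) (17,18) (20,23) (25,26)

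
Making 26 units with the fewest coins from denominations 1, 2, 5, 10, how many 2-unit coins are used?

26 − 2×10→6 − 1×5→1 − 1×1→0
Count of 2: 0

0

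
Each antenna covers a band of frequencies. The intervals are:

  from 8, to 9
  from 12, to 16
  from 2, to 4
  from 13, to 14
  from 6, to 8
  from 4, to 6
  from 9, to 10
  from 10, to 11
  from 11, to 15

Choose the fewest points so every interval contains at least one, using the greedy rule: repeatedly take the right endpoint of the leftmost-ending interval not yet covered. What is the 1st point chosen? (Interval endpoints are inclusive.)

Process intervals by earliest right end; each time one isn't hit yet, stab at its right endpoint.
Sorted: [2,4] [4,6] [6,8] [8,9] [9,10] [10,11] [13,14] [11,15] [12,16]
{[2,4],[4,6]} hit by 4; {[6,8],[8,9]} hit by 8; {[9,10],[10,11]} hit by 10; {[13,14],[11,15],[12,16]} hit by 14.
Points: 4, 8, 10, 14 (4 total).

4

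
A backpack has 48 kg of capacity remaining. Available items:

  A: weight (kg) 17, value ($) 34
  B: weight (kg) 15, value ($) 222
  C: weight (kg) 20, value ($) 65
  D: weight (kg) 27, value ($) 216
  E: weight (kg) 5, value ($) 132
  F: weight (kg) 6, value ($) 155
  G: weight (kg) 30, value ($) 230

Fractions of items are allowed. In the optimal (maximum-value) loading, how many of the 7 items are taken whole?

3

Sort by value per unit weight and fill in that order.
Order: E (132/5=26.40) > F (155/6=25.83) > B (222/15=14.80) > D (216/27=8.00) > G (230/30=7.67) > C (65/20=3.25) > A (34/17=2.00)
Fill: take E (5 @ 132) → take F (6 @ 155) → take B (15 @ 222) → take 22/27 of D → 176.00; 48/48 used.
3 item(s) taken whole; one partial (take 22/27 of D).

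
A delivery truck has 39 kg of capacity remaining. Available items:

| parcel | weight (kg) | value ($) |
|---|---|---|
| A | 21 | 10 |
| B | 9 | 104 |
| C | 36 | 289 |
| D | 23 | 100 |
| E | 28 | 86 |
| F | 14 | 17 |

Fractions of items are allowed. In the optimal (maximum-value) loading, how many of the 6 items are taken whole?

Greedy by value/weight ratio, highest first.
Order: B (104/9=11.56) > C (289/36=8.03) > D (100/23=4.35) > E (86/28=3.07) > F (17/14=1.21) > A (10/21=0.48)
Fill: take B (9 @ 104) → take 30/36 of C → 240.83; 39/39 used.
1 item(s) taken whole; one partial (take 30/36 of C).

1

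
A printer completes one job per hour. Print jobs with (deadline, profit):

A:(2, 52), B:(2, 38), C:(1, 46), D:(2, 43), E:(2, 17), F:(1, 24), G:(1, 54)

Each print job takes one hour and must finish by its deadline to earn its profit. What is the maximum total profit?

By profit: G(d1,54), A(d2,52), C(d1,46), D(d2,43), B(d2,38), F(d1,24), E(d2,17)
G→slot 1; A→slot 2; C skipped; D skipped; B skipped; F skipped; E skipped.
Profit = 54 + 52 = 106

106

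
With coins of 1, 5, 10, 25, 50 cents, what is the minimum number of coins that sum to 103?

Greedy: take as many of the largest coin as possible, then repeat with the remainder.
103 = 2×50 + 3×1
Total coins = 2 + 3 = 5

5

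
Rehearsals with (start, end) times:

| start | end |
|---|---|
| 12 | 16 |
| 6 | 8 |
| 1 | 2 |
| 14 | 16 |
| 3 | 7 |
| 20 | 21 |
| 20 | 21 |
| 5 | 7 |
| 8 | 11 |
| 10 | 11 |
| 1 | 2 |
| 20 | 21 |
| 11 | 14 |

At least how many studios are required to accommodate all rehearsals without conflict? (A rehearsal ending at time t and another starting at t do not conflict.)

Count concurrent intervals with a sweep; the peak is the room count.
starts: [1, 1, 3, 5, 6, 8, 10, 11, 12, 14, 20, 20, 20]
ends:   [2, 2, 7, 7, 8, 11, 11, 14, 16, 16, 21, 21, 21]
s1→1 s1→2 e2→1 e2→0 s3→1 s5→2 s6→3  — peak 3.

3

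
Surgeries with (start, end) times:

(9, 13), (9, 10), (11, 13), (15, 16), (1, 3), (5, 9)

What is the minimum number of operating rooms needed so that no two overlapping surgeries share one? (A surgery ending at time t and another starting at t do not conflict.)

Events (time:±→running): 1:+→1 3:-→0 5:+→1 9:-→0 9:+→1 9:+→2 … peak 2.

2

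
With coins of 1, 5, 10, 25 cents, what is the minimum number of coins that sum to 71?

5

Use the largest denomination that fits, subtract, and repeat.
71 − 2×25→21 − 2×10→1 − 1×1→0
Total coins = 2 + 2 + 1 = 5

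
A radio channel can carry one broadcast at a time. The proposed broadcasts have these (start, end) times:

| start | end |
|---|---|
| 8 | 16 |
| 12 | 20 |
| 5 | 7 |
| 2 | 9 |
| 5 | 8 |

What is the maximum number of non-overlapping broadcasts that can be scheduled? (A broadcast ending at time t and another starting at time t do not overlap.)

Greedy by earliest finish: after sorting by end time, pick each interval compatible with the last pick.
By end time: (5,7), (5,8), (2,9), (8,16), (12,20).
Pick (5,7); next start ≥ 7 → (8,16).
Selected 2 broadcasts.

2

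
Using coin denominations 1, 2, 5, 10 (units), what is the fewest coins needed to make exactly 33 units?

5

33 = 3×10 + 1×2 + 1×1
Total coins = 3 + 1 + 1 = 5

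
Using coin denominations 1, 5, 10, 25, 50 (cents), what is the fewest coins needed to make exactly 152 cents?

Greedy: take as many of the largest coin as possible, then repeat with the remainder.
152 = 3×50 + 2×1
Total coins = 3 + 2 = 5

5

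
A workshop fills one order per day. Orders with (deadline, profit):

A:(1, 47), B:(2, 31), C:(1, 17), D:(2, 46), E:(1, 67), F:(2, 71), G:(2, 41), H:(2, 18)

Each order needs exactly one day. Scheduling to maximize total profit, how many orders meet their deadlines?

Take jobs in profit order; each goes to the latest open slot no later than its deadline.
By profit: F(d2,71), E(d1,67), A(d1,47), D(d2,46), G(d2,41), B(d2,31), H(d2,18), C(d1,17)
F→slot 2; E→slot 1; A skipped; D skipped; G skipped; B skipped; H skipped; C skipped.
2 of 8 scheduled.

2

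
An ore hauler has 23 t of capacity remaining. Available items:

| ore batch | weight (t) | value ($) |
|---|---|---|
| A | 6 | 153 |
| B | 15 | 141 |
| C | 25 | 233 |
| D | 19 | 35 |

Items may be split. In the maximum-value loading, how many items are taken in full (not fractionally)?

Greedy by value/weight ratio, highest first.
Order: A (153/6=25.50) > B (141/15=9.40) > C (233/25=9.32) > D (35/19=1.84)
Fill: take A (6 @ 153) → take B (15 @ 141) → take 2/25 of C → 18.64; 23/23 used.
2 item(s) taken whole; one partial (take 2/25 of C).

2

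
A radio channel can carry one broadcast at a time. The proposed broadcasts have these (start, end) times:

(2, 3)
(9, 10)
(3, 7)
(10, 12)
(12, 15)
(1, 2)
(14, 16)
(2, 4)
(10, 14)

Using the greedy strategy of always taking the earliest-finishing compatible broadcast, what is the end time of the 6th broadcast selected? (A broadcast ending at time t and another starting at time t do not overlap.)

15

By end time: (1,2), (2,3), (2,4), (3,7), (9,10), (10,12), (10,14), (12,15), (14,16).
Pick (1,2); next start ≥ 2 → (2,3); next start ≥ 3 → (3,7); next start ≥ 7 → (9,10); next start ≥ 10 → (10,12); next start ≥ 12 → (12,15).
Selected: (1,2) (2,3) (3,7) (9,10) (10,12) (12,15)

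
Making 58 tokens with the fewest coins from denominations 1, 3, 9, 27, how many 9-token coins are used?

Use the largest denomination that fits, subtract, and repeat.
58 − 2×27→4 − 1×3→1 − 1×1→0
Count of 9: 0

0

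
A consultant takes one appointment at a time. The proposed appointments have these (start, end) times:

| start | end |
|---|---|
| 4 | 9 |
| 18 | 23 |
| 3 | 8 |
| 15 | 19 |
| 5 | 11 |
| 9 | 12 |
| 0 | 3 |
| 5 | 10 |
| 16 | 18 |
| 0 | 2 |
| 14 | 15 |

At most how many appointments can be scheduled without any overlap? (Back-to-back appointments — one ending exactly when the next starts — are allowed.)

6

Sort by end time and greedily take each interval whose start is ≥ the last chosen end.
Sorted by end: (0,2)  (0,3)  (3,8)  (4,9)  (5,10)  (5,11)  (9,12)  (14,15)  (16,18)  (15,19)  (18,23)
take (0,2); skip (0,3); take (3,8); take (9,12); take (14,15); take (16,18); take (18,23).
Selected 6 appointments.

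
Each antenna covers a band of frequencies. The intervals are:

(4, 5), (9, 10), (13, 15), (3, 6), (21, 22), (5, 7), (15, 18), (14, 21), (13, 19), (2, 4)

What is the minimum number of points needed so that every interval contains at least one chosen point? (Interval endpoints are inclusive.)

5

Sort by right endpoint; whenever an interval is uncovered, place a point at its right end.
Sorted: [2,4] [4,5] [3,6] [5,7] [9,10] [13,15] [15,18] [13,19] [14,21] [21,22]
{[2,4],[4,5],[3,6]} hit by 4; {[5,7]} hit by 7; {[9,10]} hit by 10; {[13,15],[15,18],[13,19],[14,21]} hit by 15; {[21,22]} hit by 22.
Points: 4, 7, 10, 15, 22 (5 total).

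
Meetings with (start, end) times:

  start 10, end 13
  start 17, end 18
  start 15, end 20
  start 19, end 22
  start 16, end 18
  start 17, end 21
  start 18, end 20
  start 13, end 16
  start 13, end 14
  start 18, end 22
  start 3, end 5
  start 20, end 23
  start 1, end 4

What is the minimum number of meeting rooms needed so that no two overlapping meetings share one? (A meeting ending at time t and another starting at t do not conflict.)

5

Events (time:±→running): 1:+→1 3:+→2 4:-→1 5:-→0 10:+→1 13:-→0 13:+→1 13:+→2 14:-→1 15:+→2 16:-→1 16:+→2 17:+→3 17:+→4 18:-→3 18:-→2 18:+→3 18:+→4 19:+→5 … peak 5.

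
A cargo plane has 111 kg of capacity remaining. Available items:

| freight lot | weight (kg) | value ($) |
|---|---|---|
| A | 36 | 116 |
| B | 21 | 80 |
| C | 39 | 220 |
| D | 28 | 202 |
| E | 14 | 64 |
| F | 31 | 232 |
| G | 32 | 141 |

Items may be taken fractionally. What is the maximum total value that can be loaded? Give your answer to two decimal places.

713.43

Order: F (232/31=7.48) > D (202/28=7.21) > C (220/39=5.64) > E (64/14=4.57) > G (141/32=4.41) > B (80/21=3.81) > A (116/36=3.22)
Fill: take F (31 @ 232) → take D (28 @ 202) → take C (39 @ 220) → take 13/14 of E → 59.43; 111/111 used.
Total value = 713.43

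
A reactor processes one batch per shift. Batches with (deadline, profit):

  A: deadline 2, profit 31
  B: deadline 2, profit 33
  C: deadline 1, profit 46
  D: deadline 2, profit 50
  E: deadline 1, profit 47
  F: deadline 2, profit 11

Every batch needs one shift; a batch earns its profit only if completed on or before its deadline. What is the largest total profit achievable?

Profit order: D=50 E=47 C=46 B=33 A=31 F=11
Assign: D→slot 2, E→slot 1, C skipped, B skipped, A skipped, F skipped.
Slots: [1:E] [2:D]
Profit = 47 + 50 = 97

97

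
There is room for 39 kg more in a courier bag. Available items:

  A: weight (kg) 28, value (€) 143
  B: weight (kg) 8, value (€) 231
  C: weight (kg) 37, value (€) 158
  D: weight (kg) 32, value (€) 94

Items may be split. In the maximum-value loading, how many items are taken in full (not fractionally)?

Ratios (sorted): B 28.88, A 5.11, C 4.27, D 2.94
take B (8 @ 231); take A (28 @ 143); take 3/37 of C → 12.81. Capacity used 39/39.
2 item(s) taken whole; one partial (take 3/37 of C).

2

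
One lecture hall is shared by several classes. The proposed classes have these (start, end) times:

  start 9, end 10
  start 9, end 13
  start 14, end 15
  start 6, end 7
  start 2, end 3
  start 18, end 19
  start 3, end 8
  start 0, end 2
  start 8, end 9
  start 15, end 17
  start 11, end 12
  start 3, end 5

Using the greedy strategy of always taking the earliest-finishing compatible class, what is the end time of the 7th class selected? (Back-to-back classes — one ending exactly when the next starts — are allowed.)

12

Order by finish time; keep every interval that doesn't clash with the previous kept one.
Sorted by end: (0,2)  (2,3)  (3,5)  (6,7)  (3,8)  (8,9)  (9,10)  (11,12)  (9,13)  (14,15)  (15,17)  (18,19)
take (0,2); take (2,3); take (3,5); take (6,7); skip (3,8); take (8,9); take (9,10); take (11,12); skip (9,13); take (14,15); take (15,17); take (18,19).
Selected: (0,2) (2,3) (3,5) (6,7) (8,9) (9,10) (11,12) (14,15) (15,17) (18,19)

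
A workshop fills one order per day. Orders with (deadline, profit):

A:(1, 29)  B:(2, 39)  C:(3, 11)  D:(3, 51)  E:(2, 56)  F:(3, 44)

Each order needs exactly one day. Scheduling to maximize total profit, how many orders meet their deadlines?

Take jobs in profit order; each goes to the latest open slot no later than its deadline.
By profit: E(d2,56), D(d3,51), F(d3,44), B(d2,39), A(d1,29), C(d3,11)
E→slot 2; D→slot 3; F→slot 1; B skipped; A skipped; C skipped.
3 of 6 scheduled.

3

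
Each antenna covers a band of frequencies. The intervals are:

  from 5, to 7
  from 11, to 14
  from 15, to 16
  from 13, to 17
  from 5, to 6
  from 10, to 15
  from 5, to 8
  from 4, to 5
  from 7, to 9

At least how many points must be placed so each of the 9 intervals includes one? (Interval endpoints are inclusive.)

4

Sort by right endpoint; whenever an interval is uncovered, place a point at its right end.
By right end: [4,5]  [5,6]  [5,7]  [5,8]  [7,9]  [11,14]  [10,15]  [15,16]  [13,17]
[4,5] uncovered → point at 5; [7,9] uncovered → point at 9; [11,14] uncovered → point at 14; [15,16] uncovered → point at 16.
Points: 5, 9, 14, 16 (4 total).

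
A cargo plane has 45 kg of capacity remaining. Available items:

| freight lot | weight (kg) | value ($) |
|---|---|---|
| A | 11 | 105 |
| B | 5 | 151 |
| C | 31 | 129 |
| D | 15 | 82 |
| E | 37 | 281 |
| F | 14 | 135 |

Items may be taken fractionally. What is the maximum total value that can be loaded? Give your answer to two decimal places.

Sort by value per unit weight and fill in that order.
Order: B (151/5=30.20) > F (135/14=9.64) > A (105/11=9.55) > E (281/37=7.59) > D (82/15=5.47) > C (129/31=4.16)
Fill: take B (5 @ 151) → take F (14 @ 135) → take A (11 @ 105) → take 15/37 of E → 113.92; 45/45 used.
Total value = 504.92

504.92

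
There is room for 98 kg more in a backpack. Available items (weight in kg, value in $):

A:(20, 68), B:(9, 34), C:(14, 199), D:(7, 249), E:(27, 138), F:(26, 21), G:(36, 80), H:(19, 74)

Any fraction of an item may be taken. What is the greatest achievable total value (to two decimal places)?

766.44

Greedy by value/weight ratio, highest first.
Ratios (sorted): D 35.57, C 14.21, E 5.11, H 3.89, B 3.78, A 3.40, G 2.22, F 0.81
take D (7 @ 249); take C (14 @ 199); take E (27 @ 138); take H (19 @ 74); take B (9 @ 34); take A (20 @ 68); take 2/36 of G → 4.44. Capacity used 98/98.
Total value = 766.44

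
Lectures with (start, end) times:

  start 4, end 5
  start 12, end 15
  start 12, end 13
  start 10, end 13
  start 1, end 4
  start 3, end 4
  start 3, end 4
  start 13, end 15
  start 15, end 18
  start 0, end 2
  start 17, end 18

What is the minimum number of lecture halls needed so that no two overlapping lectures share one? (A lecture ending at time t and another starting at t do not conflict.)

3

Count concurrent intervals with a sweep; the peak is the room count.
Events (time:±→running): 0:+→1 1:+→2 2:-→1 3:+→2 3:+→3 … peak 3.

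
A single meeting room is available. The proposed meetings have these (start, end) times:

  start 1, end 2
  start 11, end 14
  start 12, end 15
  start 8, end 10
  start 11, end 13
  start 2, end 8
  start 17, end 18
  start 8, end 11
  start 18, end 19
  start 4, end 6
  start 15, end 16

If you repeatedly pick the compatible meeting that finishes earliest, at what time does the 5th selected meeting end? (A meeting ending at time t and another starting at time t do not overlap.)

Sorted by end: (1,2)  (4,6)  (2,8)  (8,10)  (8,11)  (11,13)  (11,14)  (12,15)  (15,16)  (17,18)  (18,19)
take (1,2); take (4,6); skip (2,8); take (8,10); take (11,13); skip (12,15); take (15,16); take (17,18); take (18,19).
Selected: (1,2) (4,6) (8,10) (11,13) (15,16) (17,18) (18,19)

16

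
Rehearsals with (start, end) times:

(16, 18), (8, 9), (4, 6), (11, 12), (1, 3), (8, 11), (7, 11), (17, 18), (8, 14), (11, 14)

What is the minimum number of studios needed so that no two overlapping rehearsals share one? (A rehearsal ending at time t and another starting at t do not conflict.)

4

Events (time:±→running): 1:+→1 3:-→0 4:+→1 6:-→0 7:+→1 8:+→2 8:+→3 8:+→4 … peak 4.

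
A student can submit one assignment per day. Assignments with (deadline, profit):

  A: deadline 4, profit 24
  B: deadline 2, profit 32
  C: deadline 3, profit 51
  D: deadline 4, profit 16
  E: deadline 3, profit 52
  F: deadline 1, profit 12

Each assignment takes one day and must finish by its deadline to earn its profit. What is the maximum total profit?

Sort by profit descending; place each in the latest free slot ≤ its deadline.
Profit order: E=52 C=51 B=32 A=24 D=16 F=12
Assign: E→slot 3, C→slot 2, B→slot 1, A→slot 4, D skipped, F skipped.
Slots: [1:B] [2:C] [3:E] [4:A]
Profit = 32 + 51 + 52 + 24 = 159

159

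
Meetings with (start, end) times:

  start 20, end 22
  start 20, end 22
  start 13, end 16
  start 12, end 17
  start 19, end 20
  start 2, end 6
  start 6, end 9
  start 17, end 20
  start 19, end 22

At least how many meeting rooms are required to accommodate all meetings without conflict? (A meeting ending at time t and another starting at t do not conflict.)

starts: [2, 6, 12, 13, 17, 19, 19, 20, 20]
ends:   [6, 9, 16, 17, 20, 20, 22, 22, 22]
s2→1 e6→0 s6→1 e9→0 s12→1 s13→2 e16→1 e17→0 s17→1 s19→2 s19→3  — peak 3.

3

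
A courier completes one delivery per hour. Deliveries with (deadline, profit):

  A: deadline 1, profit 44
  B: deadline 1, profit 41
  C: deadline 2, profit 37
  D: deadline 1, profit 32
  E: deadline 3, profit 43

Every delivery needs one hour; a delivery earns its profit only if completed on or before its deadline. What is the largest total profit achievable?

124

Sort by profit descending; place each in the latest free slot ≤ its deadline.
By profit: A(d1,44), E(d3,43), B(d1,41), C(d2,37), D(d1,32)
A→slot 1; E→slot 3; B skipped; C→slot 2; D skipped.
Profit = 44 + 37 + 43 = 124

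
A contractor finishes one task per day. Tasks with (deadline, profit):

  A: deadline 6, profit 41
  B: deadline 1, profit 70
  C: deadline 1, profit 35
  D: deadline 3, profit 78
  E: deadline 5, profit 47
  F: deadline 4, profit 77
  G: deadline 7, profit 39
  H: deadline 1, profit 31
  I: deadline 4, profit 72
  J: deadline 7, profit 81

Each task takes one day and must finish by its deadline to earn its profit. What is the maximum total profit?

Profit order: J=81 D=78 F=77 I=72 B=70 E=47 A=41 G=39 C=35 H=31
Assign: J→slot 7, D→slot 3, F→slot 4, I→slot 2, B→slot 1, E→slot 5, A→slot 6, G skipped, C skipped, H skipped.
Slots: [1:B] [2:I] [3:D] [4:F] [5:E] [6:A] [7:J]
Profit = 70 + 72 + 78 + 77 + 47 + 41 + 81 = 466

466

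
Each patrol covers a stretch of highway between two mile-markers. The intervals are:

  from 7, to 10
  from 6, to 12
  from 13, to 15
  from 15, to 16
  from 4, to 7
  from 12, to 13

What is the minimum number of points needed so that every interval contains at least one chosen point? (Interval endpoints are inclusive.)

3

By right end: [4,7]  [7,10]  [6,12]  [12,13]  [13,15]  [15,16]
[4,7] uncovered → point at 7; [12,13] uncovered → point at 13; [15,16] uncovered → point at 16.
Points: 7, 13, 16 (3 total).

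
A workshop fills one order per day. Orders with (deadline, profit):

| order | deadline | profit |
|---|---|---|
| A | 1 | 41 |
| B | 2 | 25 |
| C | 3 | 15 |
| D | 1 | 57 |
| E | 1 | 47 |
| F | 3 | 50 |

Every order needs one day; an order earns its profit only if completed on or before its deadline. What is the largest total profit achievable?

Profit order: D=57 F=50 E=47 A=41 B=25 C=15
Assign: D→slot 1, F→slot 3, E skipped, A skipped, B→slot 2, C skipped.
Slots: [1:D] [2:B] [3:F]
Profit = 57 + 25 + 50 = 132

132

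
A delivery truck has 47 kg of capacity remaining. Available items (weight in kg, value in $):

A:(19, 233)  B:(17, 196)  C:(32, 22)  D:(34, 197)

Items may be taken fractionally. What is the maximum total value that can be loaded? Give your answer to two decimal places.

492.74

Sort by value per unit weight and fill in that order.
Order: A (233/19=12.26) > B (196/17=11.53) > D (197/34=5.79) > C (22/32=0.69)
Fill: take A (19 @ 233) → take B (17 @ 196) → take 11/34 of D → 63.74; 47/47 used.
Total value = 492.74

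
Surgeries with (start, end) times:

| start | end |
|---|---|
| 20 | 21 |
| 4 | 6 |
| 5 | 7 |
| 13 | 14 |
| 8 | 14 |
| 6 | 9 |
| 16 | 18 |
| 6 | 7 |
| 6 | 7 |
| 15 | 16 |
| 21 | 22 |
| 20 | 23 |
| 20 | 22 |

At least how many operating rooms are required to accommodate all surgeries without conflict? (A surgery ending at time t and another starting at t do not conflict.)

Count concurrent intervals with a sweep; the peak is the room count.
starts: [4, 5, 6, 6, 6, 8, 13, 15, 16, 20, 20, 20, 21]
ends:   [6, 7, 7, 7, 9, 14, 14, 16, 18, 21, 22, 22, 23]
s4→1 s5→2 e6→1 s6→2 s6→3 s6→4  — peak 4.

4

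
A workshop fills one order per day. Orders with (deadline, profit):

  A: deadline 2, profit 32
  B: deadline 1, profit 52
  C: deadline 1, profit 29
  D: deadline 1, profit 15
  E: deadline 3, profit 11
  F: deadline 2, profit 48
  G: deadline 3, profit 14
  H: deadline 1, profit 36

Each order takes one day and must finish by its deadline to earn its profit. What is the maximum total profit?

Take jobs in profit order; each goes to the latest open slot no later than its deadline.
Profit order: B=52 F=48 H=36 A=32 C=29 D=15 G=14 E=11
Assign: B→slot 1, F→slot 2, H skipped, A skipped, C skipped, D skipped, G→slot 3, E skipped.
Slots: [1:B] [2:F] [3:G]
Profit = 52 + 48 + 14 = 114

114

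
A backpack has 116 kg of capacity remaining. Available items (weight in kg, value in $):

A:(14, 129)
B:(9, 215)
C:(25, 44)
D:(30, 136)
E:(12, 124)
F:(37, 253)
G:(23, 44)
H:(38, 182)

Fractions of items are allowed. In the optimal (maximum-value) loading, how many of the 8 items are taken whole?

Greedy by value/weight ratio, highest first.
Ratios (sorted): B 23.89, E 10.33, A 9.21, F 6.84, H 4.79, D 4.53, G 1.91, C 1.76
take B (9 @ 215); take E (12 @ 124); take A (14 @ 129); take F (37 @ 253); take H (38 @ 182); take 6/30 of D → 27.20. Capacity used 116/116.
5 item(s) taken whole; one partial (take 6/30 of D).

5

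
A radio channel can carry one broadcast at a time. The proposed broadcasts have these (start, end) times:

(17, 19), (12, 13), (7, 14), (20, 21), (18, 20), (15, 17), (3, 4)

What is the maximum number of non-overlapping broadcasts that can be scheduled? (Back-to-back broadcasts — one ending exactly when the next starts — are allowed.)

Sorted by end: (3,4)  (12,13)  (7,14)  (15,17)  (17,19)  (18,20)  (20,21)
take (3,4); take (12,13); take (15,17); take (17,19); take (20,21).
Selected 5 broadcasts.

5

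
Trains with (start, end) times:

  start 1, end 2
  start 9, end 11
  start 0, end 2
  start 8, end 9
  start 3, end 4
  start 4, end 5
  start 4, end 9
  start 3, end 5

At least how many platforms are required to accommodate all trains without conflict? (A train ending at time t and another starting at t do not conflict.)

starts: [0, 1, 3, 3, 4, 4, 8, 9]
ends:   [2, 2, 4, 5, 5, 9, 9, 11]
s0→1 s1→2 e2→1 e2→0 s3→1 s3→2 e4→1 s4→2 s4→3  — peak 3.

3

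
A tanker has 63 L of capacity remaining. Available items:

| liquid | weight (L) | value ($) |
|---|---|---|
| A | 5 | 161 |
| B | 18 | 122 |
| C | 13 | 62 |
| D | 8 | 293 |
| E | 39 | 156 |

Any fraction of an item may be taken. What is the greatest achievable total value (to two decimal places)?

Greedy by value/weight ratio, highest first.
Order: D (293/8=36.62) > A (161/5=32.20) > B (122/18=6.78) > C (62/13=4.77) > E (156/39=4.00)
Fill: take D (8 @ 293) → take A (5 @ 161) → take B (18 @ 122) → take C (13 @ 62) → take 19/39 of E → 76.00; 63/63 used.
Total value = 714.00

714.00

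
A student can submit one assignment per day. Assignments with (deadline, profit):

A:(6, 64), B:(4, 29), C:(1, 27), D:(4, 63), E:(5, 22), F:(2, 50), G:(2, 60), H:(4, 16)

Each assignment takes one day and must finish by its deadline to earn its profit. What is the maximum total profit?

288

By profit: A(d6,64), D(d4,63), G(d2,60), F(d2,50), B(d4,29), C(d1,27), E(d5,22), H(d4,16)
A→slot 6; D→slot 4; G→slot 2; F→slot 1; B→slot 3; C skipped; E→slot 5; H skipped.
Profit = 50 + 60 + 29 + 63 + 22 + 64 = 288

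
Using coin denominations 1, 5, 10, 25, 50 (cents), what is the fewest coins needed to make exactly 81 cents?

4

Greedy: take as many of the largest coin as possible, then repeat with the remainder.
81 − 1×50→31 − 1×25→6 − 1×5→1 − 1×1→0
Total coins = 1 + 1 + 1 + 1 = 4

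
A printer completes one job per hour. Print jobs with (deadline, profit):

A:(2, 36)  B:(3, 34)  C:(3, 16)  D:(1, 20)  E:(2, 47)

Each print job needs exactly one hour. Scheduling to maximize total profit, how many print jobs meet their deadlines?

By profit: E(d2,47), A(d2,36), B(d3,34), D(d1,20), C(d3,16)
E→slot 2; A→slot 1; B→slot 3; D skipped; C skipped.
3 of 5 scheduled.

3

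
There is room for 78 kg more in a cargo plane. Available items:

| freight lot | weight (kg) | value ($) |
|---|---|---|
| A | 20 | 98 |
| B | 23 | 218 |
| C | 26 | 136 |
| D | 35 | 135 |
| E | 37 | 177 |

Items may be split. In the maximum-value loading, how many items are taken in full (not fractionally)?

3

Greedy by value/weight ratio, highest first.
Ratios (sorted): B 9.48, C 5.23, A 4.90, E 4.78, D 3.86
take B (23 @ 218); take C (26 @ 136); take A (20 @ 98); take 9/37 of E → 43.05. Capacity used 78/78.
3 item(s) taken whole; one partial (take 9/37 of E).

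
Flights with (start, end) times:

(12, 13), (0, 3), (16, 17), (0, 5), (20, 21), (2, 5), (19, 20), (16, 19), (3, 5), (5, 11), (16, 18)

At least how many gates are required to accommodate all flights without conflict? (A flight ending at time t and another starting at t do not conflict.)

Events (time:±→running): 0:+→1 0:+→2 2:+→3 … peak 3.

3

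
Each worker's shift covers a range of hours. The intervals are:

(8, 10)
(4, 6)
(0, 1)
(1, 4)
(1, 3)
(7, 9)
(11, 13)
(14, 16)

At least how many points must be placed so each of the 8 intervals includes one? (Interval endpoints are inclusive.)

5

Sort by right endpoint; whenever an interval is uncovered, place a point at its right end.
Sorted: [0,1] [1,3] [1,4] [4,6] [7,9] [8,10] [11,13] [14,16]
{[0,1],[1,3],[1,4]} hit by 1; {[4,6]} hit by 6; {[7,9],[8,10]} hit by 9; {[11,13]} hit by 13; {[14,16]} hit by 16.
Points: 1, 6, 9, 13, 16 (5 total).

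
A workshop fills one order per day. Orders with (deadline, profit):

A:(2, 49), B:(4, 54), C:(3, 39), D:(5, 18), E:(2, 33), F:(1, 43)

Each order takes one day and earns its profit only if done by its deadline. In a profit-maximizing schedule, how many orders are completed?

5

By profit: B(d4,54), A(d2,49), F(d1,43), C(d3,39), E(d2,33), D(d5,18)
B→slot 4; A→slot 2; F→slot 1; C→slot 3; E skipped; D→slot 5.
5 of 6 scheduled.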